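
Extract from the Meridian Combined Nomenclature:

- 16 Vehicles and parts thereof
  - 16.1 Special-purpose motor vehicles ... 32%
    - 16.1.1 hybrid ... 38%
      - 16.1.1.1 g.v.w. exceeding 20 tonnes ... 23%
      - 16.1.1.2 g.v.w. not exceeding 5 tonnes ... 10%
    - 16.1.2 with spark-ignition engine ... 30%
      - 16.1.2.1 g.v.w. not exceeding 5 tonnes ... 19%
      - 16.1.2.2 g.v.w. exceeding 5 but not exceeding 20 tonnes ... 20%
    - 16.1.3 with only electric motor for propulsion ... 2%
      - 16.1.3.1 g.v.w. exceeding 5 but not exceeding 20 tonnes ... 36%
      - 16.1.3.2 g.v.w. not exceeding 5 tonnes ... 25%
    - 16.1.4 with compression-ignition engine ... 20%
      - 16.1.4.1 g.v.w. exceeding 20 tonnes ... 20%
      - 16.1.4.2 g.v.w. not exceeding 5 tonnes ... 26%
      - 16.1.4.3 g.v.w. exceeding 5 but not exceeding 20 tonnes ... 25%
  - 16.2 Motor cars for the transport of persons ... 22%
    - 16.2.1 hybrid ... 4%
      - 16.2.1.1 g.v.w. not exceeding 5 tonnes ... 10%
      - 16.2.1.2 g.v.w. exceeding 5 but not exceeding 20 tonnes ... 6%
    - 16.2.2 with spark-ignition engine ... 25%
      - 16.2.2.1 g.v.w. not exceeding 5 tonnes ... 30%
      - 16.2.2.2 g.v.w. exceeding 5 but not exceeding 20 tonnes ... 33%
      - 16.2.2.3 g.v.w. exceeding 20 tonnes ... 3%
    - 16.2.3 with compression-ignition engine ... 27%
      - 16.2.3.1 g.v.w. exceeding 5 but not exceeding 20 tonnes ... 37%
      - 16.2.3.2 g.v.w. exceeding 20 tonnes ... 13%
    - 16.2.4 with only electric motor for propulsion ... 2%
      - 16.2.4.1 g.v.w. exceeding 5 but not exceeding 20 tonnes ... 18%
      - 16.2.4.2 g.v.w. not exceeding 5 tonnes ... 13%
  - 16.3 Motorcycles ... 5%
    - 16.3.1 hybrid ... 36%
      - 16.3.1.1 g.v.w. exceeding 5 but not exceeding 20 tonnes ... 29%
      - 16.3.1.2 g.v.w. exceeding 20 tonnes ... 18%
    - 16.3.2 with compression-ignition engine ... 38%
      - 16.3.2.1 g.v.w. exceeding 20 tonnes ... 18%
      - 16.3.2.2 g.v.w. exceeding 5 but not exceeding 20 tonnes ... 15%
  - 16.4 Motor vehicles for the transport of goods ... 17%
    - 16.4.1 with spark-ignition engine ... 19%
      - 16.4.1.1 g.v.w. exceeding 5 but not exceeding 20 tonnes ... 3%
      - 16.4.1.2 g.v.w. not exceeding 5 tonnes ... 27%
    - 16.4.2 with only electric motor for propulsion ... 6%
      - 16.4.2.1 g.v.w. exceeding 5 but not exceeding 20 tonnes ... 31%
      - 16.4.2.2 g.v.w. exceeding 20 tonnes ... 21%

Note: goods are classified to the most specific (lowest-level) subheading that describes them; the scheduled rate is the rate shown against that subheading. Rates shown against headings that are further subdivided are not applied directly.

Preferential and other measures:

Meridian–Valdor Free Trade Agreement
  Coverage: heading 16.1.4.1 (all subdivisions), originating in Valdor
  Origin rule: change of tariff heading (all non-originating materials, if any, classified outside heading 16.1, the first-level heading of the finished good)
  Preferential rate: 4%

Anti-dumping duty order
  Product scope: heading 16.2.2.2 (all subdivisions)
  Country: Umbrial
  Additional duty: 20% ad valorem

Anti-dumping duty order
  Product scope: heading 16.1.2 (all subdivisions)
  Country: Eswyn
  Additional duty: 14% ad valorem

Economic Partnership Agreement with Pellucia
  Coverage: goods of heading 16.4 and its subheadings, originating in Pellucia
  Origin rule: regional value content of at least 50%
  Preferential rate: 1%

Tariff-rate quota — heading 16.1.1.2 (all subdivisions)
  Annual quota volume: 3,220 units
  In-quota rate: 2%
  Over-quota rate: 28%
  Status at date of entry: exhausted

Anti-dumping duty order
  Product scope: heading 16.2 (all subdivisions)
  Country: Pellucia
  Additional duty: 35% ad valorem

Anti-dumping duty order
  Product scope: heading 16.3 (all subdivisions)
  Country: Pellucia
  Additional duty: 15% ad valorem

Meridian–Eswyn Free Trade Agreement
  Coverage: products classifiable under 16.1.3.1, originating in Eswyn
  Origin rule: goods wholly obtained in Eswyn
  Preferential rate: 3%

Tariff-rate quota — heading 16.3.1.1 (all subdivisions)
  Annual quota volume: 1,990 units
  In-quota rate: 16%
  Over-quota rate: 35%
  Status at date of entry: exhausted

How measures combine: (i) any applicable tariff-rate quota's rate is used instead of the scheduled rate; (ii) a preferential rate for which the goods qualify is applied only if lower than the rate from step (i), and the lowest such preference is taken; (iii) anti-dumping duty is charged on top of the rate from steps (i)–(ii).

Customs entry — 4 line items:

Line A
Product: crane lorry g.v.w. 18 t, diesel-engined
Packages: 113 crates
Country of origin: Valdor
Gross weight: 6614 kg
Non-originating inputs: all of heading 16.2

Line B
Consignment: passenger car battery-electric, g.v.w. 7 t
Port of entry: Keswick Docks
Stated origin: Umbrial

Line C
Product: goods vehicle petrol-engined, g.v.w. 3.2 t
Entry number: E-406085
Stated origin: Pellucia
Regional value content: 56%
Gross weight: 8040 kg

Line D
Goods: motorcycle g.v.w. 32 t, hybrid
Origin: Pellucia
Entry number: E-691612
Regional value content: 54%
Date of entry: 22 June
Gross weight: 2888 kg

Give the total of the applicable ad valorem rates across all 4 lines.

77%

Line A: crane lorry → 16.1; diesel-engined → 16.1.4; g.v.w. 18 t → 16.1.4.3. Scheduled 25%. Valdor agreement on 16.1.4.1: 16.1.4.3 not covered. → 25%.
Line B: passenger car → 16.2; battery-electric → 16.2.4; g.v.w. 7 t → 16.2.4.1. Scheduled 18%. No special measure applies. → 18%.
Line C: goods vehicle → 16.4; petrol-engined → 16.4.1; g.v.w. 3.2 t → 16.4.1.2. Scheduled 27%. Pellucia agreement on 16.4: RVC ≥ 50% → 1% available; preferential 1%. → 1%.
Line D: motorcycle → 16.3; hybrid → 16.3.1; g.v.w. 32 t → 16.3.1.2. Scheduled 18%. Pellucia agreement on 16.4: 16.3.1.2 not covered; anti-dumping (Pellucia, 16.3): +15%; total 18% + 15% = 33%. → 33%.
Sum: 25% + 18% + 1% + 33% = 77%.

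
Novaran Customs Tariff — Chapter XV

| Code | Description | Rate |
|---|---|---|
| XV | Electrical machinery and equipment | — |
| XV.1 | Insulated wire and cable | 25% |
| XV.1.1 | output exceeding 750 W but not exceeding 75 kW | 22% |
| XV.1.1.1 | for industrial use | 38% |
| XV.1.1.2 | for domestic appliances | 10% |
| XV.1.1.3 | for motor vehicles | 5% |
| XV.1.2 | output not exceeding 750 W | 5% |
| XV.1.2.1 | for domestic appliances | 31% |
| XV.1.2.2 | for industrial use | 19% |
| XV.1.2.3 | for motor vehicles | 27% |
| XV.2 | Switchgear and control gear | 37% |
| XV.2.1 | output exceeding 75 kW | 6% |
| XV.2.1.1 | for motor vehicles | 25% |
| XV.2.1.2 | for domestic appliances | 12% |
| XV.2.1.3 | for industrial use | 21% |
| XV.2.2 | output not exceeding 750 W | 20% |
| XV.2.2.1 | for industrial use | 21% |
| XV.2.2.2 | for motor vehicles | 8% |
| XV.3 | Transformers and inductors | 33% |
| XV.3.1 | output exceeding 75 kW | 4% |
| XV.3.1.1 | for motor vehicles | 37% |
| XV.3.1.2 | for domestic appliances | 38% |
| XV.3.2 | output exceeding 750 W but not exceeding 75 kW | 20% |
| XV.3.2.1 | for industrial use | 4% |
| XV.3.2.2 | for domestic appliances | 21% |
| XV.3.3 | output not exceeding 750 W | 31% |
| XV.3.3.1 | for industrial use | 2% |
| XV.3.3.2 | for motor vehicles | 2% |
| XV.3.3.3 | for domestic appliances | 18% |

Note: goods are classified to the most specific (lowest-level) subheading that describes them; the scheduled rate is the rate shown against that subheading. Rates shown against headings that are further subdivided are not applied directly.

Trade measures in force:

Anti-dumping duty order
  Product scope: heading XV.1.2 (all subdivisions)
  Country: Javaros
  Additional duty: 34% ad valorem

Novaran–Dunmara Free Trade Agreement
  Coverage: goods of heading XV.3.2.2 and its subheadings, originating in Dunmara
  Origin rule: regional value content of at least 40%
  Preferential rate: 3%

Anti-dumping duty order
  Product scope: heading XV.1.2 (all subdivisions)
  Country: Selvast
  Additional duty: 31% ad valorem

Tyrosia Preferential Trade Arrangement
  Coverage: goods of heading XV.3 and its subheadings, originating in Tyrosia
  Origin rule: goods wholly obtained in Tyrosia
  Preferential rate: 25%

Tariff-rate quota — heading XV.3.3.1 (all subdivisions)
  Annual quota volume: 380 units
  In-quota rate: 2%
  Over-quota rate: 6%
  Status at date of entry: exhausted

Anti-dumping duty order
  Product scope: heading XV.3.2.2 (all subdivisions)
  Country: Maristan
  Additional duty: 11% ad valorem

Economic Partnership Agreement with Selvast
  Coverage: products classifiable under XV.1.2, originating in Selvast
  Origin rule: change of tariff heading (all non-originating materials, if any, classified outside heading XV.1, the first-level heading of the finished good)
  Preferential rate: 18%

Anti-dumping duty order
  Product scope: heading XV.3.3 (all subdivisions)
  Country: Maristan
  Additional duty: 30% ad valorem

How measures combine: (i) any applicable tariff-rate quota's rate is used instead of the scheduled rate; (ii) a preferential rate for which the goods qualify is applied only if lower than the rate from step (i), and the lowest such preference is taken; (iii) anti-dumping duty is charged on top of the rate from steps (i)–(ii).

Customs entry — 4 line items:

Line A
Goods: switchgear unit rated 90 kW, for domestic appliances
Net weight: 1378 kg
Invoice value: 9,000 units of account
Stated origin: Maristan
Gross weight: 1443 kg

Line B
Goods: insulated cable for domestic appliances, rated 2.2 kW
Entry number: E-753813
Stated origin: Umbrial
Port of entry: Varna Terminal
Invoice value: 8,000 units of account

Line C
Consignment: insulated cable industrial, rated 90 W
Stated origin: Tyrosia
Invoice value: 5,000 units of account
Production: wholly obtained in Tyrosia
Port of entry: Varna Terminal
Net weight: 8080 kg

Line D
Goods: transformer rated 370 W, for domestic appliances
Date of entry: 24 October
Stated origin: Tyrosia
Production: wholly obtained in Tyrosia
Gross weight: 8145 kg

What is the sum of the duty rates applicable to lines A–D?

Line A: switchgear unit → XV.2; rated 90 kW → XV.2.1; for domestic appliances → XV.2.1.2. Scheduled 12%. No special measure applies. → 12%.
Line B: insulated cable → XV.1; rated 2.2 kW → XV.1.1; for domestic appliances → XV.1.1.2. Scheduled 10%. No special measure applies. → 10%.
Line C: insulated cable → XV.1; rated 90 W → XV.1.2; industrial → XV.1.2.2. Scheduled 19%. Tyrosia agreement on XV.3: XV.1.2.2 not covered. → 19%.
Line D: transformer → XV.3; rated 370 W → XV.3.3; for domestic appliances → XV.3.3.3. Scheduled 18%. Tyrosia agreement on XV.3: wholly obtained → 25% available; preference 25% not lower than 18% → no reduction. → 18%.
Sum: 12% + 10% + 19% + 18% = 59%.

59%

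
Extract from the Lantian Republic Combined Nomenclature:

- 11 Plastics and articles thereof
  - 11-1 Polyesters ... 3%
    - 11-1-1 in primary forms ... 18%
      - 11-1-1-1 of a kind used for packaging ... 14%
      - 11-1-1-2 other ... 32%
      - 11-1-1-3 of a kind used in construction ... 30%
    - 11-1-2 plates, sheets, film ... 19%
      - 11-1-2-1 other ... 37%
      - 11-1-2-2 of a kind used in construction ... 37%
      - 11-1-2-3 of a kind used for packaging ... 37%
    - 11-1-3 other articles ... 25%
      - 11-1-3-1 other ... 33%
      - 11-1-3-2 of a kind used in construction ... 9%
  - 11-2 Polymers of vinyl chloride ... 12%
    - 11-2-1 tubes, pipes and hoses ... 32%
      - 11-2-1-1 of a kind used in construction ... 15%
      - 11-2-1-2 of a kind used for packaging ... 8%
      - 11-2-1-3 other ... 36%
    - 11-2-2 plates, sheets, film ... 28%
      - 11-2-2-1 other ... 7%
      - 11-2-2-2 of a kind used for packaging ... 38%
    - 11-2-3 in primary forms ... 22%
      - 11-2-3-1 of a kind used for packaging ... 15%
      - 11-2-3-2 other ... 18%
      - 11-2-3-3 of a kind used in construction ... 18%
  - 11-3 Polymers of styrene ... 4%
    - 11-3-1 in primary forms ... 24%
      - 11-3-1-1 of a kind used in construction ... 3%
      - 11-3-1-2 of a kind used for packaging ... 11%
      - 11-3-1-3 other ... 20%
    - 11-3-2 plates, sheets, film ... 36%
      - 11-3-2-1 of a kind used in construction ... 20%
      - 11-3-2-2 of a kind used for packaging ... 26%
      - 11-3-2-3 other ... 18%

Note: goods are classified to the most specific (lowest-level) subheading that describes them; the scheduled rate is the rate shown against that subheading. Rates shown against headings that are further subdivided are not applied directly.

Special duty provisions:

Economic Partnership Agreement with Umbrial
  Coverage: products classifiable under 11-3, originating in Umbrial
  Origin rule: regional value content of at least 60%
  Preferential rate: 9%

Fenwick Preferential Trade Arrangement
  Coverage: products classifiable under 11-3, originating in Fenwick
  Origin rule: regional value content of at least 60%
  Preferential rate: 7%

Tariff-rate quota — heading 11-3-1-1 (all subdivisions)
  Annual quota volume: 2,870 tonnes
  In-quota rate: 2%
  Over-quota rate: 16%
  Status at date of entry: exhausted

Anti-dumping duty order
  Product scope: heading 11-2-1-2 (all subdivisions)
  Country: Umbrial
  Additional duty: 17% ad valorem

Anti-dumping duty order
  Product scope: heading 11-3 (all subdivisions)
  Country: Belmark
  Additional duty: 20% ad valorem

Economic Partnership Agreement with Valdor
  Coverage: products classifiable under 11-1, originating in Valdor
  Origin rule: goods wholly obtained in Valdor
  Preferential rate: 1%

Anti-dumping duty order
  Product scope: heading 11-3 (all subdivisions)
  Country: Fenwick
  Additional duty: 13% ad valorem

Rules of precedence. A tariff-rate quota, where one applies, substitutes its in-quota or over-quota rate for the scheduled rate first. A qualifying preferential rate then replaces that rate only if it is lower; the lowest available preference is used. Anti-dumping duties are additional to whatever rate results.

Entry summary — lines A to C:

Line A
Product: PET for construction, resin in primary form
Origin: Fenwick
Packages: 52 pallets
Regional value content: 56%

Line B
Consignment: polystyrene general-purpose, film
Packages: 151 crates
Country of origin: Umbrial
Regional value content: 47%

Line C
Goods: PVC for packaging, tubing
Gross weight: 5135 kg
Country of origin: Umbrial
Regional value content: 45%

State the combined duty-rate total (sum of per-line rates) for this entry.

Line A: PET → 11-1; resin in primary form → 11-1-1; for construction → 11-1-1-3. Scheduled 30%. Fenwick agreement on 11-3: 11-1-1-3 not covered. → 30%.
Line B: polystyrene → 11-3; film → 11-3-2; general-purpose → 11-3-2-3. Scheduled 18%. Umbrial agreement on 11-3: RVC < 60%. → 18%.
Line C: PVC → 11-2; tubing → 11-2-1; for packaging → 11-2-1-2. Scheduled 8%. Umbrial agreement on 11-3: 11-2-1-2 not covered; anti-dumping (Umbrial, 11-2-1-2): +17%; total 8% + 17% = 25%. → 25%.
Sum: 30% + 18% + 25% = 73%.

73%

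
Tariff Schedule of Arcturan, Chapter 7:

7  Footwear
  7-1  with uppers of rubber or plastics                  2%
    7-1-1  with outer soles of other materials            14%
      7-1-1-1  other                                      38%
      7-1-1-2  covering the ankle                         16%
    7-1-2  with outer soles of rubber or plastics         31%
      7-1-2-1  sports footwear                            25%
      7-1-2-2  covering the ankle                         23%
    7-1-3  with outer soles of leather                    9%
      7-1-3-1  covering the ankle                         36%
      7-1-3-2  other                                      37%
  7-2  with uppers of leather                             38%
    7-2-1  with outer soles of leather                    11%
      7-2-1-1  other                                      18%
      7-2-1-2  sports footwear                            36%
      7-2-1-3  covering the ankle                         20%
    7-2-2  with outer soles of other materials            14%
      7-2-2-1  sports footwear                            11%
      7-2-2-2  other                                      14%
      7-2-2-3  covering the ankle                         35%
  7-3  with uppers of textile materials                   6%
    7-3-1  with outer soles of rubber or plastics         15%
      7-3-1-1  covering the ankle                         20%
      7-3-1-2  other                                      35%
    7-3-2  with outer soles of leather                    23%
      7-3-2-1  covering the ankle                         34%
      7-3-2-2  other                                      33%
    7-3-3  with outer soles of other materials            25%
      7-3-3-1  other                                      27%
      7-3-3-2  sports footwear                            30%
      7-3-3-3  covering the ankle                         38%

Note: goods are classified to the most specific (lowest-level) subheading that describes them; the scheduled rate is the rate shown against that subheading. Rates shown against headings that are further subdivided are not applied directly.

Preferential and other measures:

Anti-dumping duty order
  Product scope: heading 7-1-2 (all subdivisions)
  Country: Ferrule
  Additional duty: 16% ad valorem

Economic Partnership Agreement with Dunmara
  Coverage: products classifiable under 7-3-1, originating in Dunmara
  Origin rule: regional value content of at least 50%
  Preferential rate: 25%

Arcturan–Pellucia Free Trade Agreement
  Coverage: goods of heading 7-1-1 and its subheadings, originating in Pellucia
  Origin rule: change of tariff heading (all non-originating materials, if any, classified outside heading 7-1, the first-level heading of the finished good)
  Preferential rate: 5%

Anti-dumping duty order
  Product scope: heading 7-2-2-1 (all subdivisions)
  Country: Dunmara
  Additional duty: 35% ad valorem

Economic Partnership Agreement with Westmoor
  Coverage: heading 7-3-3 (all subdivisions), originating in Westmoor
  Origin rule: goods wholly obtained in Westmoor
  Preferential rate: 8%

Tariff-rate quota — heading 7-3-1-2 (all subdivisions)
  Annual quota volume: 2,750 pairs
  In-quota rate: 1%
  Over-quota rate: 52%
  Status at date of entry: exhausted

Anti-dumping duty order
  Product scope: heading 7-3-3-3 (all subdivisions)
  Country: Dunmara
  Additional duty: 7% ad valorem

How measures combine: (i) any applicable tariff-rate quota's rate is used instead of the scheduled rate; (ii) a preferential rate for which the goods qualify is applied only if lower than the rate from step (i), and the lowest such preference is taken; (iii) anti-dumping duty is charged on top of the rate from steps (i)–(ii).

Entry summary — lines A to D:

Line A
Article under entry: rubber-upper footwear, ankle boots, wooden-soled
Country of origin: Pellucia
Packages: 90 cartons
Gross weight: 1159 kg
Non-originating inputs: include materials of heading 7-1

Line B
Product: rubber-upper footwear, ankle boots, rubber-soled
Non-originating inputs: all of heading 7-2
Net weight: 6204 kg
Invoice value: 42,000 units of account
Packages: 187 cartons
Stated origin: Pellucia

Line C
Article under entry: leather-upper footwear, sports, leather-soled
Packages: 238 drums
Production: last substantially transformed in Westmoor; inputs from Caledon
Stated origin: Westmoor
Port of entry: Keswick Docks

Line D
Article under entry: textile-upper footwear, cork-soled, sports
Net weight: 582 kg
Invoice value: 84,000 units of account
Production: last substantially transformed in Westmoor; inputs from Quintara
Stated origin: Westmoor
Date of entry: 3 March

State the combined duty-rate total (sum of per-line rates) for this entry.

Line A: rubber-upper → 7-1; wooden-soled → 7-1-1; ankle boots → 7-1-1-2. Scheduled 16%. Pellucia agreement on 7-1-1: CTH not met. → 16%.
Line B: rubber-upper → 7-1; rubber-soled → 7-1-2; ankle boots → 7-1-2-2. Scheduled 23%. Pellucia agreement on 7-1-1: 7-1-2-2 not covered. → 23%.
Line C: leather-upper → 7-2; leather-soled → 7-2-1; sports → 7-2-1-2. Scheduled 36%. Westmoor agreement on 7-3-3: 7-2-1-2 not covered. → 36%.
Line D: textile-upper → 7-3; cork-soled → 7-3-3; sports → 7-3-3-2. Scheduled 30%. Westmoor agreement on 7-3-3: not wholly obtained. → 30%.
Sum: 16% + 23% + 36% + 30% = 105%.

105%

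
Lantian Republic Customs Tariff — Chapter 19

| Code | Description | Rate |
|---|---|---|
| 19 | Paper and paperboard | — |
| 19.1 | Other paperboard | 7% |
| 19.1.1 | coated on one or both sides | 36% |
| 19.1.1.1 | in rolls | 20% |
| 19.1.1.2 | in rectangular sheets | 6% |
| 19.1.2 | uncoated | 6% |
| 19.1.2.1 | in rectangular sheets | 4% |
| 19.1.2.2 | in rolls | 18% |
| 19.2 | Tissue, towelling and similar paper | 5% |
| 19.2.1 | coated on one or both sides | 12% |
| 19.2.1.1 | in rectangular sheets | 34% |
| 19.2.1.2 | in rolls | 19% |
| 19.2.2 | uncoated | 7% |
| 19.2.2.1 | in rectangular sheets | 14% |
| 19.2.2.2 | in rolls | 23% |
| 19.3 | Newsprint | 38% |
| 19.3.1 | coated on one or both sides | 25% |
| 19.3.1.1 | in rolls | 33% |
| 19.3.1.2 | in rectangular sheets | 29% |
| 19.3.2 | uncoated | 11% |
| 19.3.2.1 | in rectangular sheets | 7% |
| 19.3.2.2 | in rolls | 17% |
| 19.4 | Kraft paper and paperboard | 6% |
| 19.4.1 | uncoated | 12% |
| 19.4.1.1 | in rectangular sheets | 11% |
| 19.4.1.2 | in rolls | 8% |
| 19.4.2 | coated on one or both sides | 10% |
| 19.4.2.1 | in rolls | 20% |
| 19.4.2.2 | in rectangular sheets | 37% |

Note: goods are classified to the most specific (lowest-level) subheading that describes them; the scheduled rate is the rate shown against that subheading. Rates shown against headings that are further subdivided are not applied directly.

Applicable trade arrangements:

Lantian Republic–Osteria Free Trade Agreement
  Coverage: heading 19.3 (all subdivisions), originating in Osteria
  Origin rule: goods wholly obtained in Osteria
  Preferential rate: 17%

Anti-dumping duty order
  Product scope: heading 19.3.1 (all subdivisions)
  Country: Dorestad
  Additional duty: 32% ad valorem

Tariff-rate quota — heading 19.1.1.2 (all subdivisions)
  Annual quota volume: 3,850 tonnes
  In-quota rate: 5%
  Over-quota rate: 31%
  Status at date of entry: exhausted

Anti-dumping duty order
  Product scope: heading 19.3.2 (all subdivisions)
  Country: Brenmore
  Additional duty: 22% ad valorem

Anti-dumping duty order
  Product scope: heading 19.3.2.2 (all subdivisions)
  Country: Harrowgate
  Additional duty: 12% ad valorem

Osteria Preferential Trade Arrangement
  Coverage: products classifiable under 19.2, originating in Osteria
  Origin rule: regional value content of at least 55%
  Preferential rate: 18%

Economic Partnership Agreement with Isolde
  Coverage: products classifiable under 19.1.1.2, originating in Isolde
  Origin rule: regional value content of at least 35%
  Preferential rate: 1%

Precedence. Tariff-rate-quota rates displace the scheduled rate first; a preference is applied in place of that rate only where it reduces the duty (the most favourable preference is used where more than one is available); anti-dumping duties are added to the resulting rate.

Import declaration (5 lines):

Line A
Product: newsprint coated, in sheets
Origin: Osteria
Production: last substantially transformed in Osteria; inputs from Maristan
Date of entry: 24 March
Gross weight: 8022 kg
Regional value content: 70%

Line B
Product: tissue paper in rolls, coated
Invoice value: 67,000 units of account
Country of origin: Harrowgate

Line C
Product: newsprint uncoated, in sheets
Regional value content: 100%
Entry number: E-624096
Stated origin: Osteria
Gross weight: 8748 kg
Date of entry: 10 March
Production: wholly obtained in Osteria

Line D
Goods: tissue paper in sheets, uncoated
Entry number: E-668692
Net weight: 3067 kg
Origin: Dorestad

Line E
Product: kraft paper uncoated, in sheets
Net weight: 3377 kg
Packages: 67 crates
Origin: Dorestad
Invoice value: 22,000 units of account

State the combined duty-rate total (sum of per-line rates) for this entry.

80%

Line A: newsprint → 19.3; coated → 19.3.1; in sheets → 19.3.1.2. Scheduled 29%. Osteria agreement on 19.3: not wholly obtained; Osteria agreement on 19.2: 19.3.1.2 not covered. → 29%.
Line B: tissue paper → 19.2; coated → 19.2.1; in rolls → 19.2.1.2. Scheduled 19%. No special measure applies. → 19%.
Line C: newsprint → 19.3; uncoated → 19.3.2; in sheets → 19.3.2.1. Scheduled 7%. Osteria agreement on 19.3: wholly obtained → 17% available; Osteria agreement on 19.2: 19.3.2.1 not covered; preference 17% not lower than 7% → no reduction. → 7%.
Line D: tissue paper → 19.2; uncoated → 19.2.2; in sheets → 19.2.2.1. Scheduled 14%. No special measure applies. → 14%.
Line E: kraft paper → 19.4; uncoated → 19.4.1; in sheets → 19.4.1.1. Scheduled 11%. No special measure applies. → 11%.
Sum: 29% + 19% + 7% + 14% + 11% = 80%.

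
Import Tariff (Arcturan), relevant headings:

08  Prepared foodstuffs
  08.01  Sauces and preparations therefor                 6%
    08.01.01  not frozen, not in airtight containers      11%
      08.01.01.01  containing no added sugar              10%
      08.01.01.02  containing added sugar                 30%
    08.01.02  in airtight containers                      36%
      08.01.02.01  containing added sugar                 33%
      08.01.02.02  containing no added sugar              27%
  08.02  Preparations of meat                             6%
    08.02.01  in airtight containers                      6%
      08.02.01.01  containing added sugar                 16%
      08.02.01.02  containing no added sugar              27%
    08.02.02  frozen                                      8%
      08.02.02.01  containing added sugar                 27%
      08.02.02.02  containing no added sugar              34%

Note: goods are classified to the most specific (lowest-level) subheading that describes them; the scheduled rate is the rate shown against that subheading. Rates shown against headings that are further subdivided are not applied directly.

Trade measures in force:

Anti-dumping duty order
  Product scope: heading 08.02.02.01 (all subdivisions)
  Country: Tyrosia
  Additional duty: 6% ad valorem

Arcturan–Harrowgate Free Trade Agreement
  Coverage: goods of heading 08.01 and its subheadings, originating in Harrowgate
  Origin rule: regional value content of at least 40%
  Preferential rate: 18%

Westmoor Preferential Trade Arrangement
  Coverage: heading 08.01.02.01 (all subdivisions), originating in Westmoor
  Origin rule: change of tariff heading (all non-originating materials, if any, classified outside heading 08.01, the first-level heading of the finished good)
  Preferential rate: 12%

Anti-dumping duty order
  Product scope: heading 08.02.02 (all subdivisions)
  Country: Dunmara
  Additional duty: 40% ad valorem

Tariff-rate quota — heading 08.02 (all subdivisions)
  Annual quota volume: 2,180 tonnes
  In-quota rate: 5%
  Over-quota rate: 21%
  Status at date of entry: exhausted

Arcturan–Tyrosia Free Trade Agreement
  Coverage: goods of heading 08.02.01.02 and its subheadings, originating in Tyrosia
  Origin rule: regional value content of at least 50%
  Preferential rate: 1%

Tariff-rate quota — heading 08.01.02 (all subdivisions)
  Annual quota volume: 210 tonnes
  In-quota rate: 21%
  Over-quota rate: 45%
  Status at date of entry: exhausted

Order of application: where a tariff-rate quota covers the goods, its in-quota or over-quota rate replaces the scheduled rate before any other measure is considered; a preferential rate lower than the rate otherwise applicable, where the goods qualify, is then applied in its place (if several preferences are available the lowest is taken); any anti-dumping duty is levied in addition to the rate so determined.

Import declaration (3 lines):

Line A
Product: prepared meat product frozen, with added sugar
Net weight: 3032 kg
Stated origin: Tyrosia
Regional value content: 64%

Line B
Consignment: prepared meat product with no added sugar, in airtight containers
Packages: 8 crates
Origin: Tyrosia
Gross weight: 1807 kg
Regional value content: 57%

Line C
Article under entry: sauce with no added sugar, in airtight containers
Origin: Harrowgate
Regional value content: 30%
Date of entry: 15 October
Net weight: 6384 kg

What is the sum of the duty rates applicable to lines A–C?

Line A: prepared meat product → 08.02; frozen → 08.02.02; with added sugar → 08.02.02.01. Scheduled 27%. quota on 08.02 exhausted → over-quota 21%; Tyrosia agreement on 08.02.01.02: 08.02.02.01 not covered; anti-dumping (Tyrosia, 08.02.02.01): +6%; total 21% + 6% = 27%. → 27%.
Line B: prepared meat product → 08.02; in airtight containers → 08.02.01; with no added sugar → 08.02.01.02. Scheduled 27%. quota on 08.02 exhausted → over-quota 21%; Tyrosia agreement on 08.02.01.02: RVC ≥ 50% → 1% available; preferential 1%. → 1%.
Line C: sauce → 08.01; in airtight containers → 08.01.02; with no added sugar → 08.01.02.02. Scheduled 27%. quota on 08.01.02 exhausted → over-quota 45%; Harrowgate agreement on 08.01: RVC < 40%. → 45%.
Sum: 27% + 1% + 45% = 73%.

73%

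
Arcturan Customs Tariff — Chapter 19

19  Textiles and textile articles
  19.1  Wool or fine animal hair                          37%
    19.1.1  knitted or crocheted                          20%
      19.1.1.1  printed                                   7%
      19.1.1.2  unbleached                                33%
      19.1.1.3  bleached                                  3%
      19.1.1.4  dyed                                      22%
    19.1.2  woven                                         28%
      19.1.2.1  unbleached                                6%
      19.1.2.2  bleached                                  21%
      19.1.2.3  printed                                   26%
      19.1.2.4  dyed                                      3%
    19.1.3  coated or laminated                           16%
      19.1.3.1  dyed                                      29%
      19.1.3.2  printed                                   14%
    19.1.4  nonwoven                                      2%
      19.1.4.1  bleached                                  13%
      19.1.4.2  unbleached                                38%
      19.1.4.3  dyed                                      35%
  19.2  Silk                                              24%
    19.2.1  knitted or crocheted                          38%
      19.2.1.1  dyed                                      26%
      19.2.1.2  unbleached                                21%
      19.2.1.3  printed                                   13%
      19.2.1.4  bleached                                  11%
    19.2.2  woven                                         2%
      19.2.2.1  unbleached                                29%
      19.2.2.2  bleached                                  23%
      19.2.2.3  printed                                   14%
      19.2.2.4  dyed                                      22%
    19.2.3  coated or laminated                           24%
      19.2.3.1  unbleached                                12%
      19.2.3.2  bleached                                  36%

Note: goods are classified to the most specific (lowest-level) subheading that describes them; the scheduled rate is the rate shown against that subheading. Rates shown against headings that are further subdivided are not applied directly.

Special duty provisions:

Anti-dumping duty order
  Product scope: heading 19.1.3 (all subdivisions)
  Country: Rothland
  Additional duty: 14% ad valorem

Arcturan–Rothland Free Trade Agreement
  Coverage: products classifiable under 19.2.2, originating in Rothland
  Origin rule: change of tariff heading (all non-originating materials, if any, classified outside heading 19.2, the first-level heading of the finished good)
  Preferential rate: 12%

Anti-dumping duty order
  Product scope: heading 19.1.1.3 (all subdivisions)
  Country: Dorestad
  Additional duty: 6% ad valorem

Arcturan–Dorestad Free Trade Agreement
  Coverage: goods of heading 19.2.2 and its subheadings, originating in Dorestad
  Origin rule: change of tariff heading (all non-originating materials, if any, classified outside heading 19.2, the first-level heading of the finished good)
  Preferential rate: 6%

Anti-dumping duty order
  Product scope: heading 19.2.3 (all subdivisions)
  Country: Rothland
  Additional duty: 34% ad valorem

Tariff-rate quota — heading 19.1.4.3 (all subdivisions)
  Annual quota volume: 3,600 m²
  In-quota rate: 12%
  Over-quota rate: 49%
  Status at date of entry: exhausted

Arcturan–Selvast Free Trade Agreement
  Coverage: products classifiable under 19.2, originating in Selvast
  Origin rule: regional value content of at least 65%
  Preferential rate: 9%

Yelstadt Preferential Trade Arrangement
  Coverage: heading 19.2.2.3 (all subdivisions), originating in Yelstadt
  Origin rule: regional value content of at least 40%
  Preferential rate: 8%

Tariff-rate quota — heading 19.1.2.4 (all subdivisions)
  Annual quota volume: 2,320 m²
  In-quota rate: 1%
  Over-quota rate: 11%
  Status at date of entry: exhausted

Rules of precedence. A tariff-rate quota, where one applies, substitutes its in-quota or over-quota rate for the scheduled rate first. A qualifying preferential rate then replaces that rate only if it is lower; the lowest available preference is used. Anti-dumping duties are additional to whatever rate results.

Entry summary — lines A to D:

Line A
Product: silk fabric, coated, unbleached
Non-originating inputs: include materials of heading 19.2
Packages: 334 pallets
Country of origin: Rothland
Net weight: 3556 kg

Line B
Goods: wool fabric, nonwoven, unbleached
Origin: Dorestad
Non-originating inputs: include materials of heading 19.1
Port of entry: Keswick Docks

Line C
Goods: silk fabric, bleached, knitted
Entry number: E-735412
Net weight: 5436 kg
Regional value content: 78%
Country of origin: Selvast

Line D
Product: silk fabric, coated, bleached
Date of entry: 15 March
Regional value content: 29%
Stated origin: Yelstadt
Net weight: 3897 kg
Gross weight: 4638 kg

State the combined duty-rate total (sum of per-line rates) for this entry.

Line A: silk → 19.2; coated → 19.2.3; unbleached → 19.2.3.1. Scheduled 12%. Rothland agreement on 19.2.2: 19.2.3.1 not covered; anti-dumping (Rothland, 19.2.3): +34%; total 12% + 34% = 46%. → 46%.
Line B: wool → 19.1; nonwoven → 19.1.4; unbleached → 19.1.4.2. Scheduled 38%. Dorestad agreement on 19.2.2: 19.1.4.2 not covered. → 38%.
Line C: silk → 19.2; knitted → 19.2.1; bleached → 19.2.1.4. Scheduled 11%. Selvast agreement on 19.2: RVC ≥ 65% → 9% available; preferential 9%. → 9%.
Line D: silk → 19.2; coated → 19.2.3; bleached → 19.2.3.2. Scheduled 36%. Yelstadt agreement on 19.2.2.3: 19.2.3.2 not covered. → 36%.
Sum: 46% + 38% + 9% + 36% = 129%.

129%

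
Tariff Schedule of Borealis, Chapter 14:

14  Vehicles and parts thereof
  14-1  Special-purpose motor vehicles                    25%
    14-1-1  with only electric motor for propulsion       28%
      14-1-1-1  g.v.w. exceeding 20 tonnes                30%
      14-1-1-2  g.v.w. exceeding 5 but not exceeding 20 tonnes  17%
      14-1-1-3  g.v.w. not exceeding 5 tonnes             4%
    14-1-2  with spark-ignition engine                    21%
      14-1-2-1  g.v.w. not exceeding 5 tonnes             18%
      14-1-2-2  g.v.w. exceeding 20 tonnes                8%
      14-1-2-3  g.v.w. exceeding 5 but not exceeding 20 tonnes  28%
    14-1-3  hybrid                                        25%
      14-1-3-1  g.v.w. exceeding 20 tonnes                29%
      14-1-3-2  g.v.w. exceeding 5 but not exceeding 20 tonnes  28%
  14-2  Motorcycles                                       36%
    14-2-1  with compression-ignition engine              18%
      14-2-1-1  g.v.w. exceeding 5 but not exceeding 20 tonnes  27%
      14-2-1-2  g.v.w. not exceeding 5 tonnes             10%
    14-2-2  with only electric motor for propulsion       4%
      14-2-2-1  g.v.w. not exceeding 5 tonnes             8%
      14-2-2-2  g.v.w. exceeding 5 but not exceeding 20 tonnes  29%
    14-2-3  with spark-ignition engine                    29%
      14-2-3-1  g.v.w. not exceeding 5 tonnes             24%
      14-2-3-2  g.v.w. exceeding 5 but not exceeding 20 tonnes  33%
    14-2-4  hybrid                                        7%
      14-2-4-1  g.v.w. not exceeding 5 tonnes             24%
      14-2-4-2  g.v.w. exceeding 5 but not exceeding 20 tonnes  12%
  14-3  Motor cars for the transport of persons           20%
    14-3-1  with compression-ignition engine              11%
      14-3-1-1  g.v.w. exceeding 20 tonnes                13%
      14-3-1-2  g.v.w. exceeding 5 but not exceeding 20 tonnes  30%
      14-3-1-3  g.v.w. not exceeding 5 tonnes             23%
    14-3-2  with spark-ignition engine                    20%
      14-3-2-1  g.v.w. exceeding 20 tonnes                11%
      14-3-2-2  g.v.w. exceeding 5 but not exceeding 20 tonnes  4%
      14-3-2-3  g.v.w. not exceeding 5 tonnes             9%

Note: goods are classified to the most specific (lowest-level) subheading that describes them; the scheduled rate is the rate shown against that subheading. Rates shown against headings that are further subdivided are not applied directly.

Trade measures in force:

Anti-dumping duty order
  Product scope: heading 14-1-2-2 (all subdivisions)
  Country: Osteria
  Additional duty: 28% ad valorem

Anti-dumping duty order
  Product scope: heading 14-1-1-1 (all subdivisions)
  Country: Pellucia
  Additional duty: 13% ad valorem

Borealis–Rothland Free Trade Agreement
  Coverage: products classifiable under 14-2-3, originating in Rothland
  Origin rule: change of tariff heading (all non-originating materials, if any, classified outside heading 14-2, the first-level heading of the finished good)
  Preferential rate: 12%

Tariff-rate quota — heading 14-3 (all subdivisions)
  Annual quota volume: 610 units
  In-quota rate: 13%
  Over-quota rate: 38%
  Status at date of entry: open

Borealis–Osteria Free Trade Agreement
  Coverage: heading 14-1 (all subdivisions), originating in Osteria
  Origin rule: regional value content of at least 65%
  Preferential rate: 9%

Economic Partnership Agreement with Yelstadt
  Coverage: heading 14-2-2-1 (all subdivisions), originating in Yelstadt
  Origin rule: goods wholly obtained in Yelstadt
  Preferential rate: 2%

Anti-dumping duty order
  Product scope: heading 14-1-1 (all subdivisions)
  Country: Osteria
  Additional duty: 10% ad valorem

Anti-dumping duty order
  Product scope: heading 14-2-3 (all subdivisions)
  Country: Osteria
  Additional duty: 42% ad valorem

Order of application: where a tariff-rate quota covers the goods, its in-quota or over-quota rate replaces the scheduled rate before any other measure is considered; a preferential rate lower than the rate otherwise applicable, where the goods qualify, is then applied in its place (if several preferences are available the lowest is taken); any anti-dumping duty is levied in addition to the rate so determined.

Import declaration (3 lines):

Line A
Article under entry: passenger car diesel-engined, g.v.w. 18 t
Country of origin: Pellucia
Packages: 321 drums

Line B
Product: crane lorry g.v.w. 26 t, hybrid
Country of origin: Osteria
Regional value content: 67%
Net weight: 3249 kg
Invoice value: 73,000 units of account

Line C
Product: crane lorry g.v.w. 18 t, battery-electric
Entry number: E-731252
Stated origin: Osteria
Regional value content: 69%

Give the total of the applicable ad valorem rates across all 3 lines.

41%

Line A: passenger car → 14-3; diesel-engined → 14-3-1; g.v.w. 18 t → 14-3-1-2. Scheduled 30%. quota on 14-3 open → in-quota 13%. → 13%.
Line B: crane lorry → 14-1; hybrid → 14-1-3; g.v.w. 26 t → 14-1-3-1. Scheduled 29%. Osteria agreement on 14-1: RVC ≥ 65% → 9% available; preferential 9%. → 9%.
Line C: crane lorry → 14-1; battery-electric → 14-1-1; g.v.w. 18 t → 14-1-1-2. Scheduled 17%. Osteria agreement on 14-1: RVC ≥ 65% → 9% available; preferential 9%; anti-dumping (Osteria, 14-1-1): +10%; total 9% + 10% = 19%. → 19%.
Sum: 13% + 9% + 19% = 41%.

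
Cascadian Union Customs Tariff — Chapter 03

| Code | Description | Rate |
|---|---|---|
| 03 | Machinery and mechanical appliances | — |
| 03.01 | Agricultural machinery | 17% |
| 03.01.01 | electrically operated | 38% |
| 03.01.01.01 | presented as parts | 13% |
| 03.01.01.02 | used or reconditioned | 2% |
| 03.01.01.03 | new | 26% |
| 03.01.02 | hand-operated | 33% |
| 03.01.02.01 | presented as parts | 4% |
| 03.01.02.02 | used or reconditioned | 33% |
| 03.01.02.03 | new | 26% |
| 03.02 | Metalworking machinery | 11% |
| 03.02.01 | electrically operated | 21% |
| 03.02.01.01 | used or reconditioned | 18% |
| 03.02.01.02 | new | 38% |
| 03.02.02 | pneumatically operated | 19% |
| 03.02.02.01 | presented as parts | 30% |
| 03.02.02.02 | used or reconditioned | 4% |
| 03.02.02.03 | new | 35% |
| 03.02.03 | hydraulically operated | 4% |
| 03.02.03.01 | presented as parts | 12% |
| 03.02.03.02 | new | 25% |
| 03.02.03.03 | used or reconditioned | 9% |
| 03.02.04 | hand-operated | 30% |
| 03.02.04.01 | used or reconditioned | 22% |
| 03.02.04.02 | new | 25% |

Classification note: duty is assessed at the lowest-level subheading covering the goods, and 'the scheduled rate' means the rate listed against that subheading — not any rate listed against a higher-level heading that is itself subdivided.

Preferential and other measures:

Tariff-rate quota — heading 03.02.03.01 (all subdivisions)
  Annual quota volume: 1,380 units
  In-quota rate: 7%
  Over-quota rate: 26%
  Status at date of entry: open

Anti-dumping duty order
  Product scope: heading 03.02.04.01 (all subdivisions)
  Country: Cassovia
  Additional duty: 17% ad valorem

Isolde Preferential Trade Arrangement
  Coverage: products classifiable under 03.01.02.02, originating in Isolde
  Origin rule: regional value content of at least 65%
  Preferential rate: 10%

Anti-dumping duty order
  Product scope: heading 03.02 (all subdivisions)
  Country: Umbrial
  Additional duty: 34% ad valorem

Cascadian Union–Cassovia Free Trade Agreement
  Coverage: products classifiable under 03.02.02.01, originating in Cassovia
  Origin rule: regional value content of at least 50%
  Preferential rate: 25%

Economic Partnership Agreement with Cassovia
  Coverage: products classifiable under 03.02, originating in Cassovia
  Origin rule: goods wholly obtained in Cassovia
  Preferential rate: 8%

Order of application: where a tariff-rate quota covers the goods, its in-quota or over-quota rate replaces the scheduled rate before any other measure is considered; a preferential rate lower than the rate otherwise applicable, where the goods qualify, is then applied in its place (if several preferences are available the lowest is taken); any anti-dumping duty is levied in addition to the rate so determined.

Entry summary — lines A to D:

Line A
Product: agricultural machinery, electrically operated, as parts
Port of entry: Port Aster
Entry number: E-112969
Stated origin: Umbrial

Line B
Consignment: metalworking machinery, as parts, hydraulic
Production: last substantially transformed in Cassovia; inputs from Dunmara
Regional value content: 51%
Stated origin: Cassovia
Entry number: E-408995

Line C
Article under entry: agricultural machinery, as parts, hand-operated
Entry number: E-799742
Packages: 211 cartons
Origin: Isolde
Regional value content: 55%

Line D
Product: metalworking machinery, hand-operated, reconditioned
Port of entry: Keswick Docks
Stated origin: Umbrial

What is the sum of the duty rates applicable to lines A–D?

Line A: agricultural → 03.01; electrically operated → 03.01.01; as parts → 03.01.01.01. Scheduled 13%. No special measure applies. → 13%.
Line B: metalworking → 03.02; hydraulic → 03.02.03; as parts → 03.02.03.01. Scheduled 12%. quota on 03.02.03.01 open → in-quota 7%; Cassovia agreement on 03.02.02.01: 03.02.03.01 not covered; Cassovia agreement on 03.02: not wholly obtained. → 7%.
Line C: agricultural → 03.01; hand-operated → 03.01.02; as parts → 03.01.02.01. Scheduled 4%. Isolde agreement on 03.01.02.02: 03.01.02.01 not covered. → 4%.
Line D: metalworking → 03.02; hand-operated → 03.02.04; reconditioned → 03.02.04.01. Scheduled 22%. anti-dumping (Umbrial, 03.02): +34%; total 22% + 34% = 56%. → 56%.
Sum: 13% + 7% + 4% + 56% = 80%.

80%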